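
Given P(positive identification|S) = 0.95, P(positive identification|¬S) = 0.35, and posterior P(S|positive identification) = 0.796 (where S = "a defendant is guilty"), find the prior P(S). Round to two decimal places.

P(S) = 0.59

Bayes' rule in odds form gives O(S|E) = O(S)·[P(E|S)/P(E|¬S)], hence O(S) = O(S|E)/LR.
Posterior odds = 0.796/(1−0.796) = 3.9020. LR = 0.95/0.35 = 2.7143.
Prior odds = 3.9020/2.7143 = 1.4376, so P(S) = 1.4376/(1+1.4376) ≈ 0.59.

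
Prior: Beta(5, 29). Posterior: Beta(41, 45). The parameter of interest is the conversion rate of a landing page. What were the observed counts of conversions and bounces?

Beta is conjugate to the binomial likelihood: posterior = Beta(α+s, β+f).
So s = 41 − 5 = 36 and f = 45 − 29 = 16.

36 conversions and 16 bounces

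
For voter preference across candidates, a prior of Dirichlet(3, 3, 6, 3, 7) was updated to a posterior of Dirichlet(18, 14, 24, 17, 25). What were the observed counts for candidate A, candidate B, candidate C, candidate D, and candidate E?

counts (15, 11, 18, 14, 18)

For a Dirichlet(α) prior with multinomial counts c, the posterior is Dirichlet(α + c) componentwise.
Counts are posterior − prior componentwise: 18−3=15, 14−3=11, 24−6=18, 17−3=14, 25−7=18.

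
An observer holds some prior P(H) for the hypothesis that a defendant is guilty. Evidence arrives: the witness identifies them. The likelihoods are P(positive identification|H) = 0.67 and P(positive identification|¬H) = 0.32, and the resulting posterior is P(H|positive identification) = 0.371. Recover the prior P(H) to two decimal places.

Bayes' rule in odds form gives O(H|E) = O(H)·[P(E|H)/P(E|¬H)], hence O(H) = O(H|E)/LR.
Posterior odds = 0.371/(1−0.371) = 0.5898. LR = 0.67/0.32 = 2.0938.
Prior odds = 0.5898/2.0938 = 0.2817, so P(H) = 0.2817/(1+0.2817) ≈ 0.22.

P(H) = 0.22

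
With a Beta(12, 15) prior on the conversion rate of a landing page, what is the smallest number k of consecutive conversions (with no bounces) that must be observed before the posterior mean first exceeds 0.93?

k = 188

After k conversions and 0 bounces the posterior is Beta(12+k, 15), with mean (12+k)/(12+15+k).
Set (12+k)/(27+k) > 0.93 and solve: k > (0.93·27 − 12)/(1 − 0.93) = 187.286.
The smallest integer exceeding 187.286 is 188.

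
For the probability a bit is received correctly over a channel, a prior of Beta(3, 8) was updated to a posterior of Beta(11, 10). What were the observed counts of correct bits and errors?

8 correct bits and 2 errors

Under Beta–binomial conjugacy the posterior parameters are (a+s, b+f).
So s = 11 − 3 = 8 and f = 10 − 8 = 2.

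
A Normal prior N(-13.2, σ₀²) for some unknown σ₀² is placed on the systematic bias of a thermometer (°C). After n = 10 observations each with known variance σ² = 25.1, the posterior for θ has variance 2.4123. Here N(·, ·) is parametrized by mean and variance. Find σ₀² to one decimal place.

Posterior precision equals prior precision plus data precision: 1/σ_n² = 1/σ₀² + n/σ².
So 1/σ₀² = 1/2.4123 − 10/25.1 = 0.414542 − 0.398406 = 0.016136.
Hence σ₀² = 1/0.016136 ≈ 62.0.

σ₀² = 62.0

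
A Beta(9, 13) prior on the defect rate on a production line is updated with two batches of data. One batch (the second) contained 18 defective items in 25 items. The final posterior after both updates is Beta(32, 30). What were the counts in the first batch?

5 defective items and 10 good items

Because Beta–binomial updating is additive in the counts, the combined data contributed (α_post−α_prior, β_post−β_prior) successes and failures.
Total across both batches: 32−9=23 defective items, 30−13=17 good items.
Subtract the second batch: 23−18=5 defective items and 17−7=10 good items.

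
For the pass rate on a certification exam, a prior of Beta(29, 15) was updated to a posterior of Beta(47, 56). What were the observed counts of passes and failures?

A Beta(a, b) prior with s successes and f failures in binomial data gives a Beta(a+s, b+f) posterior.
Match parameters: s=47−29=18, f=56−15=41.

18 passes and 41 failures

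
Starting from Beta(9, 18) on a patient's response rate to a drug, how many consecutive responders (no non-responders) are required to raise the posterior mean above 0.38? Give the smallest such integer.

k = 3

After k responders and 0 non-responders the posterior is Beta(9+k, 18), with mean (9+k)/(9+18+k).
Set (9+k)/(27+k) > 0.38 and solve: k > (0.38·27 − 9)/(1 − 0.38) = 2.032.
The smallest integer exceeding 2.032 is 3, and checking k=3: (12)/(30) = 0.4000 > 0.38.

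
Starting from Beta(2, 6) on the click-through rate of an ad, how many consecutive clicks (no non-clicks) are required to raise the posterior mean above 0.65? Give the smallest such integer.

After k clicks and 0 non-clicks the posterior is Beta(2+k, 6), with mean (2+k)/(2+6+k).
Set (2+k)/(8+k) > 0.65 and solve: k > (0.65·8 − 2)/(1 − 0.65) = 9.143.
The smallest integer exceeding 9.143 is 10, and checking k=10: (12)/(18) = 0.6667 > 0.65.

k = 10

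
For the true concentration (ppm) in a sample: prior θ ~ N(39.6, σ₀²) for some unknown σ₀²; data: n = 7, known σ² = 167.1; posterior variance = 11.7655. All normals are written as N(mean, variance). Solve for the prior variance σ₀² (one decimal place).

σ₀² = 23.2

For the Normal–Normal model with known σ², precisions add: τ_n = τ₀ + n/σ².
So 1/σ₀² = 1/11.7655 − 7/167.1 = 0.084994 − 0.041891 = 0.043103.
Hence σ₀² = 1/0.043103 ≈ 23.2.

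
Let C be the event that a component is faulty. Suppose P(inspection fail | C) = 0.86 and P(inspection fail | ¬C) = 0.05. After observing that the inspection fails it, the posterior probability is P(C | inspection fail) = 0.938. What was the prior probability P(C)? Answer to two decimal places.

P(C) = 0.47

Bayes' rule in odds form gives O(C|E) = O(C)·[P(E|C)/P(E|¬C)], hence O(C) = O(C|E)/LR.
Posterior odds = 0.938/(1−0.938) = 15.1290. LR = 0.86/0.05 = 17.2000.
Prior odds = 15.1290/17.2000 = 0.8796, so P(C) = 0.8796/(1+0.8796) ≈ 0.47.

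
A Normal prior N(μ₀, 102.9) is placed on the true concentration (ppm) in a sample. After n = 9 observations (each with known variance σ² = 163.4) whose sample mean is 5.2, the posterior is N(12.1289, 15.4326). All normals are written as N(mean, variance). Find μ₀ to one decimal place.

With known observation variance, the Normal–Normal posterior has precision τ_n = τ₀ + n/σ² and mean μ_n = (τ₀μ₀ + (n/σ²)x̄)/τ_n.
Here τ₀ = 1/102.9 = 0.009718 and τ_data = 9/163.4 = 0.055080, so τ_n = 0.064798.
Rearranging for μ₀: μ₀ = (μ_n·τ_n − τ_data·x̄)/τ₀ = (12.1289·0.064798 − 0.055080·5.2) / 0.009718 = 0.499512/0.009718 ≈ 51.4.

μ₀ = 51.4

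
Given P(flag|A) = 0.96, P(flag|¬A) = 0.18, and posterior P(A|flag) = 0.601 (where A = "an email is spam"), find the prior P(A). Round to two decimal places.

P(A) = 0.22

In odds form, posterior odds = prior odds × likelihood ratio, so prior odds = posterior odds ÷ LR.
Posterior odds = 0.601/(1−0.601) = 1.5063. LR = 0.96/0.18 = 5.3333.
Prior odds = 1.5063/5.3333 = 0.2824, so P(A) = 0.2824/(1+0.2824) ≈ 0.22.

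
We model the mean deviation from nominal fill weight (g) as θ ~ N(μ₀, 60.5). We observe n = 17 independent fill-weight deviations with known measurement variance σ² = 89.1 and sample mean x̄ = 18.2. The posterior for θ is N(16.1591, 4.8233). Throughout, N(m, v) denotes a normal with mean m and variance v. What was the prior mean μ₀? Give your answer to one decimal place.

With known observation variance, the Normal–Normal posterior has precision τ_n = τ₀ + n/σ² and mean μ_n = (τ₀μ₀ + (n/σ²)x̄)/τ_n.
Here τ₀ = 1/60.5 = 0.016529 and τ_data = 17/89.1 = 0.190797, so τ_n = 0.207326.
Rearranging for μ₀: μ₀ = (μ_n·τ_n − τ_data·x̄)/τ₀ = (16.1591·0.207326 − 0.190797·18.2) / 0.016529 = -0.122304/0.016529 ≈ -7.4.

μ₀ = -7.4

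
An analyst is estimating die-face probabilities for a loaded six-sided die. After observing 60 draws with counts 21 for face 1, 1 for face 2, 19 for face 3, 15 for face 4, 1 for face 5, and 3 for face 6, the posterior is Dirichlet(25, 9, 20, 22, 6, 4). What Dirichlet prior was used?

Dirichlet(4, 8, 1, 7, 5, 1)

For a Dirichlet(α) prior with multinomial counts c, the posterior is Dirichlet(α + c) componentwise.
Subtract each count from the matching posterior parameter: 25−21=4, 9−1=8, 20−19=1, 22−15=7, 6−1=5, 4−3=1.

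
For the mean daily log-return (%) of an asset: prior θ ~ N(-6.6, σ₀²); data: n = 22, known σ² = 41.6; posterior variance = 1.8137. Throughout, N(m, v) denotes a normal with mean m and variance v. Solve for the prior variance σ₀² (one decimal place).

σ₀² = 44.4

For the Normal–Normal model with known σ², precisions add: τ_n = τ₀ + n/σ².
So 1/σ₀² = 1/1.8137 − 22/41.6 = 0.551359 − 0.528846 = 0.022513.
Hence σ₀² = 1/0.022513 ≈ 44.4.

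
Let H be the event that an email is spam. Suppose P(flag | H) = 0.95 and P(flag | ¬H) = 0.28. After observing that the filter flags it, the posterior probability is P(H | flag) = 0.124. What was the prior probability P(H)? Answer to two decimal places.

Bayes' rule in odds form gives O(H|E) = O(H)·[P(E|H)/P(E|¬H)], hence O(H) = O(H|E)/LR.
Posterior odds = 0.124/(1−0.124) = 0.1416. LR = 0.95/0.28 = 3.3929.
Prior odds = 0.1416/3.3929 = 0.0417, so P(H) = 0.0417/(1+0.0417) ≈ 0.04.

P(H) = 0.04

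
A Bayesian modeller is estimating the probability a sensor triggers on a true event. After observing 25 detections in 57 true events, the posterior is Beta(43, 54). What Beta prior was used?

Under Beta–binomial conjugacy the posterior parameters are (a+s, b+f).
So a = 43 − 25 = 18 and b = 54 − 32 = 22.

Beta(18, 22)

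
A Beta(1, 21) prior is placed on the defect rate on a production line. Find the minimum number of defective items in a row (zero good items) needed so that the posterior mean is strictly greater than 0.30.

k = 9

After k defective items and 0 good items the posterior is Beta(1+k, 21), with mean (1+k)/(1+21+k).
Set (1+k)/(22+k) > 0.30 and solve: k > (0.30·22 − 1)/(1 − 0.30) = 8.000.
The smallest integer exceeding 8.000 is 9.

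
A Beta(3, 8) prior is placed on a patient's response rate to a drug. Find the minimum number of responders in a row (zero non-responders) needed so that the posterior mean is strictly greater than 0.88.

k = 56

After k responders and 0 non-responders the posterior is Beta(3+k, 8), with mean (3+k)/(3+8+k).
Set (3+k)/(11+k) > 0.88 and solve: k > (0.88·11 − 3)/(1 − 0.88) = 55.667.
The smallest integer exceeding 55.667 is 56.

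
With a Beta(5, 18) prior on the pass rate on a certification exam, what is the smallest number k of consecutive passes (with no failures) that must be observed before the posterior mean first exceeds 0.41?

After k passes and 0 failures the posterior is Beta(5+k, 18), with mean (5+k)/(5+18+k).
Set (5+k)/(23+k) > 0.41 and solve: k > (0.41·23 − 5)/(1 − 0.41) = 7.508.
The smallest integer exceeding 7.508 is 8, and checking k=8: (13)/(31) = 0.4194 > 0.41.

k = 8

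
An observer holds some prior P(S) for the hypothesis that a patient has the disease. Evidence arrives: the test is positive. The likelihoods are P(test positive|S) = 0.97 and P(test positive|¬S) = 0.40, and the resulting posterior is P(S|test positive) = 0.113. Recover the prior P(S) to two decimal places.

P(S) = 0.05

In odds form, posterior odds = prior odds × likelihood ratio, so prior odds = posterior odds ÷ LR.
Posterior odds = 0.113/(1−0.113) = 0.1274. LR = 0.97/0.40 = 2.4250.
Prior odds = 0.1274/2.4250 = 0.0525, so P(S) = 0.0525/(1+0.0525) ≈ 0.05.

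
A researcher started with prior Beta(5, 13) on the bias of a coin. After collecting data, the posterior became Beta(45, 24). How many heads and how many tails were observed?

40 heads and 11 tails

A Beta(α, β) prior with s successes and f failures in binomial data gives a Beta(α+s, β+f) posterior.
Match parameters: s=45−5=40, f=24−13=11.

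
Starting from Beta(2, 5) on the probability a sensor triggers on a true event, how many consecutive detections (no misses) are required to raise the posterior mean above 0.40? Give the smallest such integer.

k = 2

After k detections and 0 misses the posterior is Beta(2+k, 5), with mean (2+k)/(2+5+k).
Set (2+k)/(7+k) > 0.40 and solve: k > (0.40·7 − 2)/(1 − 0.40) = 1.333.
The smallest integer exceeding 1.333 is 2, and checking k=2: (4)/(9) = 0.4444 > 0.40.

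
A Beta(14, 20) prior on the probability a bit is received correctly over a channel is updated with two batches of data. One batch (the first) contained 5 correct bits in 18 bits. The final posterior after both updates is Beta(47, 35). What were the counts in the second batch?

28 correct bits and 2 errors

Sequential conjugate updates are equivalent to a single update on the pooled data, so total successes = posterior α − prior α and total failures = posterior β − prior β.
Total across both batches: 47−14=33 correct bits, 35−20=15 errors.
Subtract the first batch: 33−5=28 correct bits and 15−13=2 errors.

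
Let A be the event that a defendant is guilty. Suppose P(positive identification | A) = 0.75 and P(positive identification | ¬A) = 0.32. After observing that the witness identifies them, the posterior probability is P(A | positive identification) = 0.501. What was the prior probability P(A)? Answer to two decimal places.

In odds form, posterior odds = prior odds × likelihood ratio, so prior odds = posterior odds ÷ LR.
Posterior odds = 0.501/(1−0.501) = 1.0040. LR = 0.75/0.32 = 2.3438.
Prior odds = 1.0040/2.3438 = 0.4284, so P(A) = 0.4284/(1+0.4284) ≈ 0.30.

P(A) = 0.30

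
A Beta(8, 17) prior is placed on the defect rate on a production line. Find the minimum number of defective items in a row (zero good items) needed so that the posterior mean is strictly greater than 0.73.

After k defective items and 0 good items the posterior is Beta(8+k, 17), with mean (8+k)/(8+17+k).
Set (8+k)/(25+k) > 0.73 and solve: k > (0.73·25 − 8)/(1 − 0.73) = 37.963.
The smallest integer exceeding 37.963 is 38.

k = 38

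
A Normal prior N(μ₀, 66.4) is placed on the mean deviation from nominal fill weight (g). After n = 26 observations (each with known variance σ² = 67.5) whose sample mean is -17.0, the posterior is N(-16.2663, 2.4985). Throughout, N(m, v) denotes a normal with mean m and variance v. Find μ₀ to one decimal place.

The posterior mean is a precision-weighted average: μ_n = (τ₀μ₀ + τ_data·x̄)/(τ₀+τ_data), with τ₀=1/σ₀² and τ_data=n/σ².
Here τ₀ = 1/66.4 = 0.015060 and τ_data = 26/67.5 = 0.385185, so τ_n = 0.400245.
Rearranging for μ₀: μ₀ = (μ_n·τ_n − τ_data·x̄)/τ₀ = (-16.2663·0.400245 − 0.385185·-17.0) / 0.015060 = 0.037640/0.015060 ≈ 2.5.

μ₀ = 2.5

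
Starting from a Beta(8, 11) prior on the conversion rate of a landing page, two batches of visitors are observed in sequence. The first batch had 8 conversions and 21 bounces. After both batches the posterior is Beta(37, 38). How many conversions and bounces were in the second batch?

21 conversions and 6 bounces

Sequential conjugate updates are equivalent to a single update on the pooled data, so total successes = posterior α − prior α and total failures = posterior β − prior β.
Total across both batches: 37−8=29 conversions, 38−11=27 bounces.
Subtract the first batch: 29−8=21 conversions and 27−21=6 bounces.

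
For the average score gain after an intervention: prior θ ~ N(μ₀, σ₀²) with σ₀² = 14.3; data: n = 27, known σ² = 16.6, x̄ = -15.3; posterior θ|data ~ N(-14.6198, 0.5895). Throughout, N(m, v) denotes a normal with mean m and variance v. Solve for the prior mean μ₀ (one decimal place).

The posterior mean is a precision-weighted average: μ_n = (τ₀μ₀ + τ_data·x̄)/(τ₀+τ_data), with τ₀=1/σ₀² and τ_data=n/σ².
Here τ₀ = 1/14.3 = 0.069930 and τ_data = 27/16.6 = 1.626506, so τ_n = 1.696436.
Rearranging for μ₀: μ₀ = (μ_n·τ_n − τ_data·x̄)/τ₀ = (-14.6198·1.696436 − 1.626506·-15.3) / 0.069930 = 0.083987/0.069930 ≈ 1.2.

μ₀ = 1.2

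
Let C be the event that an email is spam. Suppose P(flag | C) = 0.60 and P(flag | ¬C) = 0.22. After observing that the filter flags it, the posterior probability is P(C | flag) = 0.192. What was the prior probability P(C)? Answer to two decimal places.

In odds form, posterior odds = prior odds × likelihood ratio, so prior odds = posterior odds ÷ LR.
Posterior odds = 0.192/(1−0.192) = 0.2376. LR = 0.60/0.22 = 2.7273.
Prior odds = 0.2376/2.7273 = 0.0871, so P(C) = 0.0871/(1+0.0871) ≈ 0.08.

P(C) = 0.08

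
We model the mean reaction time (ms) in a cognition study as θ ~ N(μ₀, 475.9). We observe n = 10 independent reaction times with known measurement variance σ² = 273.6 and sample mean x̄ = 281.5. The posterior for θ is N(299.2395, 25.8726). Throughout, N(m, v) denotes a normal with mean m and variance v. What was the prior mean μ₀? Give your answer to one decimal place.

With known observation variance, the Normal–Normal posterior has precision τ_n = τ₀ + n/σ² and mean μ_n = (τ₀μ₀ + (n/σ²)x̄)/τ_n.
Here τ₀ = 1/475.9 = 0.002101 and τ_data = 10/273.6 = 0.036550, so τ_n = 0.038651.
Rearranging for μ₀: μ₀ = (μ_n·τ_n − τ_data·x̄)/τ₀ = (299.2395·0.038651 − 0.036550·281.5) / 0.002101 = 1.277081/0.002101 ≈ 607.8.

μ₀ = 607.8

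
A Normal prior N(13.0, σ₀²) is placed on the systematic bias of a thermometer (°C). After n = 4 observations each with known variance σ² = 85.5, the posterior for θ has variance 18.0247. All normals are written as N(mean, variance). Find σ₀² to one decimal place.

σ₀² = 115.0

Posterior precision equals prior precision plus data precision: 1/σ_n² = 1/σ₀² + n/σ².
So 1/σ₀² = 1/18.0247 − 4/85.5 = 0.055479 − 0.046784 = 0.008695.
Hence σ₀² = 1/0.008695 ≈ 115.0.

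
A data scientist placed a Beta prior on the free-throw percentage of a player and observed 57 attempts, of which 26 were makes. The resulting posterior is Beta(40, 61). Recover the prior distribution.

Beta(14, 30)

Beta is conjugate to the binomial likelihood: posterior = Beta(a+s, b+f).
Subtract the data counts: 40−26=14, 61−31=30.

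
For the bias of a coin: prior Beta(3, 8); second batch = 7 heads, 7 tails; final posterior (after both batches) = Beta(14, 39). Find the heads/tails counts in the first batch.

4 heads and 24 tails

Because Beta–binomial updating is additive in the counts, the combined data contributed (α_post−α_prior, β_post−β_prior) successes and failures.
Total across both batches: 14−3=11 heads, 39−8=31 tails.
Subtract the second batch: 11−7=4 heads and 31−7=24 tails.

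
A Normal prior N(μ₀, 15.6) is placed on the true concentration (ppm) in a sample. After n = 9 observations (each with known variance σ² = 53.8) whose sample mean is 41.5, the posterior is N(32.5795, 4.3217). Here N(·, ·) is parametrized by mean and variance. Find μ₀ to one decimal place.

The posterior mean is a precision-weighted average: μ_n = (τ₀μ₀ + τ_data·x̄)/(τ₀+τ_data), with τ₀=1/σ₀² and τ_data=n/σ².
Here τ₀ = 1/15.6 = 0.064103 and τ_data = 9/53.8 = 0.167286, so τ_n = 0.231389.
Rearranging for μ₀: μ₀ = (μ_n·τ_n − τ_data·x̄)/τ₀ = (32.5795·0.231389 − 0.167286·41.5) / 0.064103 = 0.596169/0.064103 ≈ 9.3.

μ₀ = 9.3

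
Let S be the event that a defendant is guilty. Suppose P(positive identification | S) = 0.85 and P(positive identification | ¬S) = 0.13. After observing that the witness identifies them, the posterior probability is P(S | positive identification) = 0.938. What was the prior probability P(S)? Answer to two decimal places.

P(S) = 0.70

In odds form, posterior odds = prior odds × likelihood ratio, so prior odds = posterior odds ÷ LR.
Posterior odds = 0.938/(1−0.938) = 15.1290. LR = 0.85/0.13 = 6.5385.
Prior odds = 15.1290/6.5385 = 2.3138, so P(S) = 2.3138/(1+2.3138) ≈ 0.70.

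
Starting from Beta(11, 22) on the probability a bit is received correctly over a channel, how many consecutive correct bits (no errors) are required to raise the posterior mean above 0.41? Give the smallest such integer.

After k correct bits and 0 errors the posterior is Beta(11+k, 22), with mean (11+k)/(11+22+k).
Set (11+k)/(33+k) > 0.41 and solve: k > (0.41·33 − 11)/(1 − 0.41) = 4.288.
The smallest integer exceeding 4.288 is 5.

k = 5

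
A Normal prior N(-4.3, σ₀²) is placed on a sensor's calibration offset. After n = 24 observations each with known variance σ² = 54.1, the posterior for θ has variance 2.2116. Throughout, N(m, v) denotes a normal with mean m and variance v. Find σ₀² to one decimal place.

σ₀² = 117.1

For the Normal–Normal model with known σ², precisions add: τ_n = τ₀ + n/σ².
So 1/σ₀² = 1/2.2116 − 24/54.1 = 0.452161 − 0.443623 = 0.008538.
Hence σ₀² = 1/0.008538 ≈ 117.1.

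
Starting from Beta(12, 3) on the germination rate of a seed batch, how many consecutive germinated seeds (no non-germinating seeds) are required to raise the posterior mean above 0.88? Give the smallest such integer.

After k germinated seeds and 0 non-germinating seeds the posterior is Beta(12+k, 3), with mean (12+k)/(12+3+k).
Set (12+k)/(15+k) > 0.88 and solve: k > (0.88·15 − 12)/(1 − 0.88) = 10.000.
The smallest integer exceeding 10.000 is 11.

k = 11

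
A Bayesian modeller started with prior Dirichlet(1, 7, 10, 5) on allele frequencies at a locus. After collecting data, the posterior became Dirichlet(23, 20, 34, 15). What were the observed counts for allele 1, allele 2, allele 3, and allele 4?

For a Dirichlet(α) prior with multinomial counts c, the posterior is Dirichlet(α + c) componentwise.
Counts are posterior − prior componentwise: 23−1=22, 20−7=13, 34−10=24, 15−5=10.

counts (22, 13, 24, 10)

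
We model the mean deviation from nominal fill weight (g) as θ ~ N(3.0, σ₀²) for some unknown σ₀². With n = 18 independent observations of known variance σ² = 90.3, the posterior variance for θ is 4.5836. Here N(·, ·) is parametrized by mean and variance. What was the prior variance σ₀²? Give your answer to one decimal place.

σ₀² = 53.1

Posterior precision equals prior precision plus data precision: 1/σ_n² = 1/σ₀² + n/σ².
So 1/σ₀² = 1/4.5836 − 18/90.3 = 0.218169 − 0.199336 = 0.018833.
Hence σ₀² = 1/0.018833 ≈ 53.1.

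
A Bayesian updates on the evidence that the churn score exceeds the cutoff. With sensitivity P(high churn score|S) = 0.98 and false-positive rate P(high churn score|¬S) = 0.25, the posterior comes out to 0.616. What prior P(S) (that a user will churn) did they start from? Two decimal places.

P(S) = 0.29

Bayes' rule in odds form gives O(S|E) = O(S)·[P(E|S)/P(E|¬S)], hence O(S) = O(S|E)/LR.
Posterior odds = 0.616/(1−0.616) = 1.6042. LR = 0.98/0.25 = 3.9200.
Prior odds = 1.6042/3.9200 = 0.4092, so P(S) = 0.4092/(1+0.4092) ≈ 0.29.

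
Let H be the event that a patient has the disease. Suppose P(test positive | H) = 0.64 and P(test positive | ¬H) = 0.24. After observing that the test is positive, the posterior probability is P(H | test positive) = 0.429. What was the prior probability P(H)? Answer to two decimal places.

In odds form, posterior odds = prior odds × likelihood ratio, so prior odds = posterior odds ÷ LR.
Posterior odds = 0.429/(1−0.429) = 0.7513. LR = 0.64/0.24 = 2.6667.
Prior odds = 0.7513/2.6667 = 0.2817, so P(H) = 0.2817/(1+0.2817) ≈ 0.22.

P(H) = 0.22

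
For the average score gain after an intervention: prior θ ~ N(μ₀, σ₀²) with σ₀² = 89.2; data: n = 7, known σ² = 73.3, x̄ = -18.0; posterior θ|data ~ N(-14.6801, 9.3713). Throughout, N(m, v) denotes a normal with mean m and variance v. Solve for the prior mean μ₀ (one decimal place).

μ₀ = 13.6

With known observation variance, the Normal–Normal posterior has precision τ_n = τ₀ + n/σ² and mean μ_n = (τ₀μ₀ + (n/σ²)x̄)/τ_n.
Here τ₀ = 1/89.2 = 0.011211 and τ_data = 7/73.3 = 0.095498, so τ_n = 0.106709.
Rearranging for μ₀: μ₀ = (μ_n·τ_n − τ_data·x̄)/τ₀ = (-14.6801·0.106709 − 0.095498·-18.0) / 0.011211 = 0.152465/0.011211 ≈ 13.6.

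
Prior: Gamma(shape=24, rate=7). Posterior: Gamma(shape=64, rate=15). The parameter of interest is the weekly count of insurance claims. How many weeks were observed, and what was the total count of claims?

A Gamma(α, β) prior (rate parametrization) on a Poisson rate with n observations summing to S gives posterior Gamma(α+S, β+n).
Matching: Σxᵢ = 64 − 24 = 40 and n = 15 − 7 = 8.

n = 8 weeks with total 40 claims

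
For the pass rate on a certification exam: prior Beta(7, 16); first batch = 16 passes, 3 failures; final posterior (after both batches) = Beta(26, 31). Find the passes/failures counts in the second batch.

3 passes and 12 failures

Sequential conjugate updates are equivalent to a single update on the pooled data, so total successes = posterior α − prior α and total failures = posterior β − prior β.
Total across both batches: 26−7=19 passes, 31−16=15 failures.
Subtract the first batch: 19−16=3 passes and 15−3=12 failures.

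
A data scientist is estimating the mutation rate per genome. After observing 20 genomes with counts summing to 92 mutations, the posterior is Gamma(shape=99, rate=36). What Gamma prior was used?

Gamma(shape=7, rate=16)

A Gamma(α, β) prior (rate parametrization) on a Poisson rate with n observations summing to S gives posterior Gamma(α+S, β+n).
So α = 99 − 92 = 7 and β = 36 − 20 = 16.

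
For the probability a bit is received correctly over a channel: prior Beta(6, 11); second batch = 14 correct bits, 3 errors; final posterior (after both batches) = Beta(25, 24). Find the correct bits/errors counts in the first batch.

Sequential conjugate updates are equivalent to a single update on the pooled data, so total successes = posterior α − prior α and total failures = posterior β − prior β.
Total across both batches: 25−6=19 correct bits, 24−11=13 errors.
Subtract the second batch: 19−14=5 correct bits and 13−3=10 errors.

5 correct bits and 10 errors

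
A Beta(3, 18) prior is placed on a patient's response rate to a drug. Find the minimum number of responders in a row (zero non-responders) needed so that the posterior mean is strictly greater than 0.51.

After k responders and 0 non-responders the posterior is Beta(3+k, 18), with mean (3+k)/(3+18+k).
Set (3+k)/(21+k) > 0.51 and solve: k > (0.51·21 − 3)/(1 − 0.51) = 15.735.
The smallest integer exceeding 15.735 is 16.

k = 16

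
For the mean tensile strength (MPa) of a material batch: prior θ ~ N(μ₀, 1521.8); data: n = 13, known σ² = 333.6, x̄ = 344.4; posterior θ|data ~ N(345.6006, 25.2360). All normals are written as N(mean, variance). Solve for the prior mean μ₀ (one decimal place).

The posterior mean is a precision-weighted average: μ_n = (τ₀μ₀ + τ_data·x̄)/(τ₀+τ_data), with τ₀=1/σ₀² and τ_data=n/σ².
Here τ₀ = 1/1521.8 = 0.000657 and τ_data = 13/333.6 = 0.038969, so τ_n = 0.039626.
Rearranging for μ₀: μ₀ = (μ_n·τ_n − τ_data·x̄)/τ₀ = (345.6006·0.039626 − 0.038969·344.4) / 0.000657 = 0.273846/0.000657 ≈ 416.8.

μ₀ = 416.8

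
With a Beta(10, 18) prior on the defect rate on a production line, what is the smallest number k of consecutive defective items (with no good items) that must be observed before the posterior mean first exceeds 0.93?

k = 230

After k defective items and 0 good items the posterior is Beta(10+k, 18), with mean (10+k)/(10+18+k).
Set (10+k)/(28+k) > 0.93 and solve: k > (0.93·28 − 10)/(1 − 0.93) = 229.143.
The smallest integer exceeding 229.143 is 230, and checking k=230: (240)/(258) = 0.9302 > 0.93.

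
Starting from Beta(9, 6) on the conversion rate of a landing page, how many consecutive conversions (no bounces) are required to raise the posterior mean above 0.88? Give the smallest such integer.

After k conversions and 0 bounces the posterior is Beta(9+k, 6), with mean (9+k)/(9+6+k).
Set (9+k)/(15+k) > 0.88 and solve: k > (0.88·15 − 9)/(1 − 0.88) = 35.000.
The smallest integer exceeding 35.000 is 36, and checking k=36: (45)/(51) = 0.8824 > 0.88.

k = 36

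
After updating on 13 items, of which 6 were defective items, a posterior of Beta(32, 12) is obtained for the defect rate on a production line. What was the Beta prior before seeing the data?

Under Beta–binomial conjugacy the posterior parameters are (a+s, b+f).
So a = 32 − 6 = 26 and b = 12 − 7 = 5.

Beta(26, 5)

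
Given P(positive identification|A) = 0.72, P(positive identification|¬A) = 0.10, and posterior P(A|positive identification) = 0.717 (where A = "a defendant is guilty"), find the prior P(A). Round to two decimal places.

In odds form, posterior odds = prior odds × likelihood ratio, so prior odds = posterior odds ÷ LR.
Posterior odds = 0.717/(1−0.717) = 2.5336. LR = 0.72/0.10 = 7.2000.
Prior odds = 2.5336/7.2000 = 0.3519, so P(A) = 0.3519/(1+0.3519) ≈ 0.26.

P(A) = 0.26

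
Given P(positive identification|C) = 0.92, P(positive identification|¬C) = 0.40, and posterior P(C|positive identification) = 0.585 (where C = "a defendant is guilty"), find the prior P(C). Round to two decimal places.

Bayes' rule in odds form gives O(C|E) = O(C)·[P(E|C)/P(E|¬C)], hence O(C) = O(C|E)/LR.
Posterior odds = 0.585/(1−0.585) = 1.4096. LR = 0.92/0.40 = 2.3000.
Prior odds = 1.4096/2.3000 = 0.6129, so P(C) = 0.6129/(1+0.6129) ≈ 0.38.

P(C) = 0.38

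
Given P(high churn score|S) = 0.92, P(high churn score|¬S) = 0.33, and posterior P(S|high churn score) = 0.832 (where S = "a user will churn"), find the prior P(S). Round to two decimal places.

P(S) = 0.64

Bayes' rule in odds form gives O(S|E) = O(S)·[P(E|S)/P(E|¬S)], hence O(S) = O(S|E)/LR.
Posterior odds = 0.832/(1−0.832) = 4.9524. LR = 0.92/0.33 = 2.7879.
Prior odds = 4.9524/2.7879 = 1.7764, so P(S) = 1.7764/(1+1.7764) ≈ 0.64.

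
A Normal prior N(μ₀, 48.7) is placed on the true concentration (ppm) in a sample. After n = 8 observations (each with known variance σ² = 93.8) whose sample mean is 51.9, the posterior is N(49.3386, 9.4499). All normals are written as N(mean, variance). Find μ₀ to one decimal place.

μ₀ = 38.7

The posterior mean is a precision-weighted average: μ_n = (τ₀μ₀ + τ_data·x̄)/(τ₀+τ_data), with τ₀=1/σ₀² and τ_data=n/σ².
Here τ₀ = 1/48.7 = 0.020534 and τ_data = 8/93.8 = 0.085288, so τ_n = 0.105822.
Rearranging for μ₀: μ₀ = (μ_n·τ_n − τ_data·x̄)/τ₀ = (49.3386·0.105822 − 0.085288·51.9) / 0.020534 = 0.794662/0.020534 ≈ 38.7.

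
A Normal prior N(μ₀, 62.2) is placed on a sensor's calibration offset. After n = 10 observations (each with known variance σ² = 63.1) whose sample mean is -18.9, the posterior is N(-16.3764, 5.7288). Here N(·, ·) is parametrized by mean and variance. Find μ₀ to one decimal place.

μ₀ = 8.5

With known observation variance, the Normal–Normal posterior has precision τ_n = τ₀ + n/σ² and mean μ_n = (τ₀μ₀ + (n/σ²)x̄)/τ_n.
Here τ₀ = 1/62.2 = 0.016077 and τ_data = 10/63.1 = 0.158479, so τ_n = 0.174556.
Rearranging for μ₀: μ₀ = (μ_n·τ_n − τ_data·x̄)/τ₀ = (-16.3764·0.174556 − 0.158479·-18.9) / 0.016077 = 0.136654/0.016077 ≈ 8.5.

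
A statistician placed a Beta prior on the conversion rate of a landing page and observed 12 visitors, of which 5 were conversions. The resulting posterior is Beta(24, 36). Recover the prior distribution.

Beta is conjugate to the binomial likelihood: posterior = Beta(α+s, β+f).
So α = 24 − 5 = 19 and β = 36 − 7 = 29.

Beta(19, 29)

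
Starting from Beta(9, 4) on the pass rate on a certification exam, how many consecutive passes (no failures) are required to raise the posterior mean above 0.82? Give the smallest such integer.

After k passes and 0 failures the posterior is Beta(9+k, 4), with mean (9+k)/(9+4+k).
Set (9+k)/(13+k) > 0.82 and solve: k > (0.82·13 − 9)/(1 − 0.82) = 9.222.
The smallest integer exceeding 9.222 is 10, and checking k=10: (19)/(23) = 0.8261 > 0.82.

k = 10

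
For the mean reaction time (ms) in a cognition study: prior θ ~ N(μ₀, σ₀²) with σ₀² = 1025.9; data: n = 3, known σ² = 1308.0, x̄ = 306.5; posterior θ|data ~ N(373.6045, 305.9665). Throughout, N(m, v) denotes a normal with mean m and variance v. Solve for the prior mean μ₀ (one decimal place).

μ₀ = 531.5

With known observation variance, the Normal–Normal posterior has precision τ_n = τ₀ + n/σ² and mean μ_n = (τ₀μ₀ + (n/σ²)x̄)/τ_n.
Here τ₀ = 1/1025.9 = 0.000975 and τ_data = 3/1308.0 = 0.002294, so τ_n = 0.003269.
Rearranging for μ₀: μ₀ = (μ_n·τ_n − τ_data·x̄)/τ₀ = (373.6045·0.003269 − 0.002294·306.5) / 0.000975 = 0.518202/0.000975 ≈ 531.5.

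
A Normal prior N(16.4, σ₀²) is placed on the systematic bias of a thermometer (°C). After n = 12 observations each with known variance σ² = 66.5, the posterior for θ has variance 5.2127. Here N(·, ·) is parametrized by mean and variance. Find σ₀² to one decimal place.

σ₀² = 87.8

Posterior precision equals prior precision plus data precision: 1/σ_n² = 1/σ₀² + n/σ².
So 1/σ₀² = 1/5.2127 − 12/66.5 = 0.191839 − 0.180451 = 0.011388.
Hence σ₀² = 1/0.011388 ≈ 87.8.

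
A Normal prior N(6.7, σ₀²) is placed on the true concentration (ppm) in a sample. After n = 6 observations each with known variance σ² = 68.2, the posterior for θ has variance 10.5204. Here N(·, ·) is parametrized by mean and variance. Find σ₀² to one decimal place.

For the Normal–Normal model with known σ², precisions add: τ_n = τ₀ + n/σ².
So 1/σ₀² = 1/10.5204 − 6/68.2 = 0.095053 − 0.087977 = 0.007076.
Hence σ₀² = 1/0.007076 ≈ 141.3.

σ₀² = 141.3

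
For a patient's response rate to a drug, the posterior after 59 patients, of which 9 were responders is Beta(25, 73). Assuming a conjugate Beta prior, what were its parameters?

Beta(16, 23)

A Beta(α, β) prior with s successes and f failures in binomial data gives a Beta(α+s, β+f) posterior.
So α = 25 − 9 = 16 and β = 73 − 50 = 23.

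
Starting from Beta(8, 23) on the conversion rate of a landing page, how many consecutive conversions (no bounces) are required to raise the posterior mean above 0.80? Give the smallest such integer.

After k conversions and 0 bounces the posterior is Beta(8+k, 23), with mean (8+k)/(8+23+k).
Set (8+k)/(31+k) > 0.80 and solve: k > (0.80·31 − 8)/(1 − 0.80) = 84.000.
The smallest integer exceeding 84.000 is 85, and checking k=85: (93)/(116) = 0.8017 > 0.80.

k = 85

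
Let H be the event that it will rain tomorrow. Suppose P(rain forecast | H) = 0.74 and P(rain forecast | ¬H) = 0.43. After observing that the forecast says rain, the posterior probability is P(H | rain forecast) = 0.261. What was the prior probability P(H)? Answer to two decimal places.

P(H) = 0.17

In odds form, posterior odds = prior odds × likelihood ratio, so prior odds = posterior odds ÷ LR.
Posterior odds = 0.261/(1−0.261) = 0.3532. LR = 0.74/0.43 = 1.7209.
Prior odds = 0.3532/1.7209 = 0.2052, so P(H) = 0.2052/(1+0.2052) ≈ 0.17.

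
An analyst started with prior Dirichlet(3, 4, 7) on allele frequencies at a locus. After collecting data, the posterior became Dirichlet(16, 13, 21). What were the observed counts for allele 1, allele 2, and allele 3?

counts (13, 9, 14)

For a Dirichlet(α) prior with multinomial counts c, the posterior is Dirichlet(α + c) componentwise.
Counts are posterior − prior componentwise: 16−3=13, 13−4=9, 21−7=14.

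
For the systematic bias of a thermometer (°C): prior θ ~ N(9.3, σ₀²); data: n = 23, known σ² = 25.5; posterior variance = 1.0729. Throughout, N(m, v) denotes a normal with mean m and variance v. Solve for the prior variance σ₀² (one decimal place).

σ₀² = 33.2

For the Normal–Normal model with known σ², precisions add: τ_n = τ₀ + n/σ².
So 1/σ₀² = 1/1.0729 − 23/25.5 = 0.932053 − 0.901961 = 0.030092.
Hence σ₀² = 1/0.030092 ≈ 33.2.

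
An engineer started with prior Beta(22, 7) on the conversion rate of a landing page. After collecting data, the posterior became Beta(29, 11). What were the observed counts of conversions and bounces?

Beta is conjugate to the binomial likelihood: posterior = Beta(a+s, b+f).
So s = 29 − 22 = 7 and f = 11 − 7 = 4.

7 conversions and 4 bounces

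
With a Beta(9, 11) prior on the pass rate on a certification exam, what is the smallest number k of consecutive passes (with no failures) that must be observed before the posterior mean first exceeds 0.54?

k = 4

After k passes and 0 failures the posterior is Beta(9+k, 11), with mean (9+k)/(9+11+k).
Set (9+k)/(20+k) > 0.54 and solve: k > (0.54·20 − 9)/(1 − 0.54) = 3.913.
The smallest integer exceeding 3.913 is 4.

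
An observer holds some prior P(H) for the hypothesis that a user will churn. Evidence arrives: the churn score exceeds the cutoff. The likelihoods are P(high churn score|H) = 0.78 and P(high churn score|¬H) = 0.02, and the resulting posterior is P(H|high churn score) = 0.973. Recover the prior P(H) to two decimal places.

Bayes' rule in odds form gives O(H|E) = O(H)·[P(E|H)/P(E|¬H)], hence O(H) = O(H|E)/LR.
Posterior odds = 0.973/(1−0.973) = 36.0370. LR = 0.78/0.02 = 39.0000.
Prior odds = 36.0370/39.0000 = 0.9240, so P(H) = 0.9240/(1+0.9240) ≈ 0.48.

P(H) = 0.48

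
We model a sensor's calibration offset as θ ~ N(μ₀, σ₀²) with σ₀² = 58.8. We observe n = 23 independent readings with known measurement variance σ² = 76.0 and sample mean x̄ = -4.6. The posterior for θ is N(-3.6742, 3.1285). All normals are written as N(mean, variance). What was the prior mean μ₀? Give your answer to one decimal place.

μ₀ = 12.8

The posterior mean is a precision-weighted average: μ_n = (τ₀μ₀ + τ_data·x̄)/(τ₀+τ_data), with τ₀=1/σ₀² and τ_data=n/σ².
Here τ₀ = 1/58.8 = 0.017007 and τ_data = 23/76.0 = 0.302632, so τ_n = 0.319639.
Rearranging for μ₀: μ₀ = (μ_n·τ_n − τ_data·x̄)/τ₀ = (-3.6742·0.319639 − 0.302632·-4.6) / 0.017007 = 0.217690/0.017007 ≈ 12.8.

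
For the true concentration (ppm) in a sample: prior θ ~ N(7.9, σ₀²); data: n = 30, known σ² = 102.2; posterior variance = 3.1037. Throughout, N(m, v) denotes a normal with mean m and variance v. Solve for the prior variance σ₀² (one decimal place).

σ₀² = 34.9

For the Normal–Normal model with known σ², precisions add: τ_n = τ₀ + n/σ².
So 1/σ₀² = 1/3.1037 − 30/102.2 = 0.322196 − 0.293542 = 0.028654.
Hence σ₀² = 1/0.028654 ≈ 34.9.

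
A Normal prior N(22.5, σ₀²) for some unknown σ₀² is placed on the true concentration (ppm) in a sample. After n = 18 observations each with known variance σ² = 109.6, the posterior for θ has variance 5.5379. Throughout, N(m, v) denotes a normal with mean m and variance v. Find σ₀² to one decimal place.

Posterior precision equals prior precision plus data precision: 1/σ_n² = 1/σ₀² + n/σ².
So 1/σ₀² = 1/5.5379 − 18/109.6 = 0.180574 − 0.164234 = 0.016340.
Hence σ₀² = 1/0.016340 ≈ 61.2.

σ₀² = 61.2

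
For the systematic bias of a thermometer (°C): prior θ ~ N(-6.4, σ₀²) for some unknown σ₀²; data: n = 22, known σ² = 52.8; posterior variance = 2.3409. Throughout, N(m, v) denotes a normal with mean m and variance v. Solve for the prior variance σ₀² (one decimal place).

σ₀² = 95.1

Posterior precision equals prior precision plus data precision: 1/σ_n² = 1/σ₀² + n/σ².
So 1/σ₀² = 1/2.3409 − 22/52.8 = 0.427186 − 0.416667 = 0.010519.
Hence σ₀² = 1/0.010519 ≈ 95.1.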